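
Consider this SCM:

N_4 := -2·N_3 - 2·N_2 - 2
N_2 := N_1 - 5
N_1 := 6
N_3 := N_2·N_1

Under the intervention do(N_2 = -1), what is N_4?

Under do(N_2=-1), the mechanism N_2 := N_1 - 5 is discarded; N_2 is fixed at -1.
N_3 = N_2·N_1  [with N_2=-1, N_1=6]  = -6
N_4 = -2·N_3 - 2·N_2 - 2  [with N_3=-6, N_2=-1]  = 12

12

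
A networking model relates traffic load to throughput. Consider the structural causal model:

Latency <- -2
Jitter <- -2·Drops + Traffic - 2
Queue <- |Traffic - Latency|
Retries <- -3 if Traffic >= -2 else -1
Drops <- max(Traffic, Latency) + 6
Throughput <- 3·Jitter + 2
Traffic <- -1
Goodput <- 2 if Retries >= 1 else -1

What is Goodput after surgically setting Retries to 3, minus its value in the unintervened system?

do(Retries=3) replaces the equation Retries <- -3 if Traffic >= -2 else -1 with the constant Retries = 3.
Goodput = 2 if Retries >= 1 else -1  [with Retries=3]  = 2
Without intervention: Retries = -3 if Traffic >= -2 else -1  [with Traffic=-1]  = -3; Goodput = 2 if Retries >= 1 else -1  [with Retries=-3]  = -1.
Change = 2 − (-1) = 3.

3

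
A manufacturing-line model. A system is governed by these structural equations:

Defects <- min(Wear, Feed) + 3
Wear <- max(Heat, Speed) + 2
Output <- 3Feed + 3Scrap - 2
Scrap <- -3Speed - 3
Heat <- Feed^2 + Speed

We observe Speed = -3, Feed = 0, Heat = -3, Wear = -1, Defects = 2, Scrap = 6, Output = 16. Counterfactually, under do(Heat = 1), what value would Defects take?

3

do(Heat=1) replaces the equation Heat <- Feed^2 + Speed with the constant Heat = 1.
Wear = max(Heat, Speed) + 2  [with Heat=1, Speed=-3]  = 3
Defects = min(Wear, Feed) + 3  [with Wear=3, Feed=0]  = 3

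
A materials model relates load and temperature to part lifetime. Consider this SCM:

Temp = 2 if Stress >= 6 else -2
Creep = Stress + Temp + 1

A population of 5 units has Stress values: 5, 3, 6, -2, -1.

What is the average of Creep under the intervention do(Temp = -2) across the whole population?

The intervention sets Temp=-2 in all 5 units regardless of Stress. Recomputing Creep per unit gives 4, 2, 5, -3, -2; average 1.2.

1.2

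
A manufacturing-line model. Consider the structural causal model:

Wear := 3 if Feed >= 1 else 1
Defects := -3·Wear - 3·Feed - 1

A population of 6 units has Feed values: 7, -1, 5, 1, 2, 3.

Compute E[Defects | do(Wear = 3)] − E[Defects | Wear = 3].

2.3

Under do(Wear=3), Wear's equation is replaced by Wear=3 for every unit. Per-unit Defects: -31, -7, -25, -13, -16, -19. Mean = -18.5.
E[Defects|Wear=3] averages over only the 5 units with Wear=3 (Feed = 7, 5, 1, 2, 3): Defects = -31, -25, -13, -16, -19, mean -20.8.
Difference = -18.5 − (-20.8) = 2.3.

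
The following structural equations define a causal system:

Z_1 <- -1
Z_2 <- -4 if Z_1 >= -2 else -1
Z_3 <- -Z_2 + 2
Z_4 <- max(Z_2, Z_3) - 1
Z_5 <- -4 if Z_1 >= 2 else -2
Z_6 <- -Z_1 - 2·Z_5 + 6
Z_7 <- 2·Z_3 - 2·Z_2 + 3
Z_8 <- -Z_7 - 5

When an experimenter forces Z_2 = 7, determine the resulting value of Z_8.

16

do(Z_2=7) replaces the equation Z_2 <- -4 if Z_1 >= -2 else -1 with the constant Z_2 = 7.
Z_3 = -Z_2 + 2  [with Z_2=7]  = -5
Z_7 = 2·Z_3 - 2·Z_2 + 3  [with Z_3=-5, Z_2=7]  = -21
Z_8 = -Z_7 - 5  [with Z_7=-21]  = 16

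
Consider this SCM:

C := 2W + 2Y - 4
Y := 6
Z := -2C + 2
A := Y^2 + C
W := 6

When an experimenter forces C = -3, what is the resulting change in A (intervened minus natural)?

-23

The intervention breaks the incoming arrows to C: C := 2W + 2Y - 4 no longer applies, and C = -3.
A = Y^2 + C  [with Y=6, C=-3]  = 33
Without intervention: C = 2W + 2Y - 4  [with W=6, Y=6]  = 20; A = Y^2 + C  [with Y=6, C=20]  = 56.
Change = 33 − 56 = -23.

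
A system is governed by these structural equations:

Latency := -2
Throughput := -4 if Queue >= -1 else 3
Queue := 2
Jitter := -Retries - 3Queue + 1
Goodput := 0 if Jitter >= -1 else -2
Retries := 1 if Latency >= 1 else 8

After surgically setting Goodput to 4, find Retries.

do(Goodput=4) replaces the equation Goodput := 0 if Jitter >= -1 else -2 with the constant Goodput = 4.
Retries is not downstream of the intervention, so its value is determined by the original equations.
Retries = 1 if Latency >= 1 else 8  [with Latency=-2]  = 8

8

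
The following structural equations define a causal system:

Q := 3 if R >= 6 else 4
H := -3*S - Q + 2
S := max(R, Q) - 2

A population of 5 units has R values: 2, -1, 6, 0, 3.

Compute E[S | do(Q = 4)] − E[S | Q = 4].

Every unit gets Q=4 under the intervention. S values become 2, 2, 4, 2, 2; E[S|do(Q=4)] = 2.4.
E[S|Q=4] averages over only the 4 units with Q=4 (R = 2, -1, 0, 3): S = 2, 2, 2, 2, mean 2.
Difference = 2.4 − 2 = 0.4.

0.4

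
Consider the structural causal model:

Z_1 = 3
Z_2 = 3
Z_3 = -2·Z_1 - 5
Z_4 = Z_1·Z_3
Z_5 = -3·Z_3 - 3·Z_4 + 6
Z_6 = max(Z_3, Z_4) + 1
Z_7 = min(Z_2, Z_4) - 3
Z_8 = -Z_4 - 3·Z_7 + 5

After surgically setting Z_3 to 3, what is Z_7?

The intervention breaks the incoming arrows to Z_3: Z_3 = -2·Z_1 - 5 no longer applies, and Z_3 = 3.
Z_4 = Z_1·Z_3  [with Z_1=3, Z_3=3]  = 9
Z_7 = min(Z_2, Z_4) - 3  [with Z_2=3, Z_4=9]  = 0

0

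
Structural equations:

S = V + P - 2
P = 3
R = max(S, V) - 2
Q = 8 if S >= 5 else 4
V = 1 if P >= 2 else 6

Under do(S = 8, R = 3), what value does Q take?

8

The joint intervention fixes S = 8, R = 3, removing each variable's own equation.
Q = 8 if S >= 5 else 4  [with S=8]  = 8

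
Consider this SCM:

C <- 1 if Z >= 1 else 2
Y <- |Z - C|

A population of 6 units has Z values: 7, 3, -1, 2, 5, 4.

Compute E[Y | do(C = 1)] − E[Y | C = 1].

-0.2

The intervention sets C=1 in all 6 units regardless of Z. Recomputing Y per unit gives 6, 2, 2, 1, 4, 3; average 3.
E[Y|C=1] averages over only the 5 units with C=1 (Z = 7, 3, 2, 5, 4): Y = 6, 2, 1, 4, 3, mean 3.2.
Difference = 3 − 3.2 = -0.2.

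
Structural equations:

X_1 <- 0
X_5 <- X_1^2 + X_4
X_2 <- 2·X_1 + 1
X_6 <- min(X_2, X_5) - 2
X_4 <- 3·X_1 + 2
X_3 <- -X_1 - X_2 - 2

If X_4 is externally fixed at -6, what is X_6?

-8

Under do(X_4=-6), the mechanism X_4 <- 3·X_1 + 2 is discarded; X_4 is fixed at -6.
X_2 = 2·X_1 + 1  [with X_1=0]  = 1
X_5 = X_1^2 + X_4  [with X_1=0, X_4=-6]  = -6
X_6 = min(X_2, X_5) - 2  [with X_2=1, X_5=-6]  = -8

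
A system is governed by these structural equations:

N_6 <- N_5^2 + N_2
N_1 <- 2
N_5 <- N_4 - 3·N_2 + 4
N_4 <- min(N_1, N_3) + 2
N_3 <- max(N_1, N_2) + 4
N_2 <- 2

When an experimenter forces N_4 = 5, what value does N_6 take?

11

Under do(N_4=5), the mechanism N_4 <- min(N_1, N_3) + 2 is discarded; N_4 is fixed at 5.
N_5 = N_4 - 3·N_2 + 4  [with N_4=5, N_2=2]  = 3
N_6 = N_5^2 + N_2  [with N_5=3, N_2=2]  = 11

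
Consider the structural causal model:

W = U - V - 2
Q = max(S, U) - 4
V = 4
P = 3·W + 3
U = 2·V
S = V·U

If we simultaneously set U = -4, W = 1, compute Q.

Setting U = -4, W = 1 by intervention discards those variables' equations.
S = V·U  [with V=4, U=-4]  = -16
Q = max(S, U) - 4  [with S=-16, U=-4]  = -8

-8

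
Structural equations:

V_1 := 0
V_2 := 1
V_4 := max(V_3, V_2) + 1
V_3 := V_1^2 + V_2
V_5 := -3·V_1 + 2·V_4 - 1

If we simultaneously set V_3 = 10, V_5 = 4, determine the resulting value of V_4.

The joint intervention fixes V_3 = 10, V_5 = 4, removing each variable's own equation.
V_4 = max(V_3, V_2) + 1  [with V_3=10, V_2=1]  = 11

11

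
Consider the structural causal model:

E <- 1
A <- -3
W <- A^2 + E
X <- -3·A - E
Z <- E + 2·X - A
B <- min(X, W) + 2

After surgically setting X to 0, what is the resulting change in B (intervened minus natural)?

-8

Under do(X=0), the mechanism X <- -3·A - E is discarded; X is fixed at 0.
W = A^2 + E  [with A=-3, E=1]  = 10
B = min(X, W) + 2  [with X=0, W=10]  = 2
Without intervention: W = A^2 + E  [with A=-3, E=1]  = 10; X = -3·A - E  [with A=-3, E=1]  = 8; B = min(X, W) + 2  [with X=8, W=10]  = 10.
Change = 2 − 10 = -8.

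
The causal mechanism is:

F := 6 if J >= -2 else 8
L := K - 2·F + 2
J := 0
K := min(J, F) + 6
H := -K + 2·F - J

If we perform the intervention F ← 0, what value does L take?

do(F=0) replaces the equation F := 6 if J >= -2 else 8 with the constant F = 0.
K = min(J, F) + 6  [with J=0, F=0]  = 6
L = K - 2·F + 2  [with K=6, F=0]  = 8

8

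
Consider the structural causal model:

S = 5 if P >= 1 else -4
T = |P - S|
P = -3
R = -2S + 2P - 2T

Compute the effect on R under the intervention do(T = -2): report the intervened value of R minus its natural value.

6

The intervention breaks the incoming arrows to T: T = |P - S| no longer applies, and T = -2.
S = 5 if P >= 1 else -4  [with P=-3]  = -4
R = -2S + 2P - 2T  [with S=-4, P=-3, T=-2]  = 6
Without intervention: S = 5 if P >= 1 else -4  [with P=-3]  = -4; T = |P - S|  [with P=-3, S=-4]  = 1; R = -2S + 2P - 2T  [with S=-4, P=-3, T=1]  = 0.
Change = 6 − 0 = 6.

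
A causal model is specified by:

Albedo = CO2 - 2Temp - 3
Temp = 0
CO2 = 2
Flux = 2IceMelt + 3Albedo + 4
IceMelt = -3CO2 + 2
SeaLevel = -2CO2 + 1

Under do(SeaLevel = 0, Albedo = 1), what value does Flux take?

-1

Setting SeaLevel = 0, Albedo = 1 by intervention discards those variables' equations.
IceMelt = -3CO2 + 2  [with CO2=2]  = -4
Flux = 2IceMelt + 3Albedo + 4  [with IceMelt=-4, Albedo=1]  = -1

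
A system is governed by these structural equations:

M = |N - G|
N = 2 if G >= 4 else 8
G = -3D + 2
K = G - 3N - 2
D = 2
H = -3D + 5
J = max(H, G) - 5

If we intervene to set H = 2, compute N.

8

Under do(H=2), the mechanism H = -3D + 5 is discarded; H is fixed at 2.
Since N is not a descendant of the intervened variable, it is unaffected.
G = -3D + 2  [with D=2]  = -4
N = 2 if G >= 4 else 8  [with G=-4]  = 8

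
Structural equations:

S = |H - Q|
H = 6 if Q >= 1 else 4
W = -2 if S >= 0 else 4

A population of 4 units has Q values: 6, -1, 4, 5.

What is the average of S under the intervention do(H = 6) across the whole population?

Under do(H=6), H's equation is replaced by H=6 for every unit. Per-unit S: 0, 7, 2, 1. Mean = 2.5.

2.5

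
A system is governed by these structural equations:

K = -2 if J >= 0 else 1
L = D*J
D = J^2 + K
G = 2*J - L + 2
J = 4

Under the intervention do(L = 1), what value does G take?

9

Intervening sets L = 1 and removes its equation (L = D*J).
G = 2*J - L + 2  [with J=4, L=1]  = 9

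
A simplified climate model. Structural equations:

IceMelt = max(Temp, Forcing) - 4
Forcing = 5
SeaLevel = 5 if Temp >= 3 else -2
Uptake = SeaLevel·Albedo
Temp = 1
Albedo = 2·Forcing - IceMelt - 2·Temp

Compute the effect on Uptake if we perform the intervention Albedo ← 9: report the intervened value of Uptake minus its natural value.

-4

Under do(Albedo=9), the mechanism Albedo = 2·Forcing - IceMelt - 2·Temp is discarded; Albedo is fixed at 9.
SeaLevel = 5 if Temp >= 3 else -2  [with Temp=1]  = -2
Uptake = SeaLevel·Albedo  [with SeaLevel=-2, Albedo=9]  = -18
Without intervention: IceMelt = max(Temp, Forcing) - 4  [with Temp=1, Forcing=5]  = 1; Albedo = 2·Forcing - IceMelt - 2·Temp  [with Forcing=5, IceMelt=1, Temp=1]  = 7; SeaLevel = 5 if Temp >= 3 else -2  [with Temp=1]  = -2; Uptake = SeaLevel·Albedo  [with SeaLevel=-2, Albedo=7]  = -14.
Change = -18 − (-14) = -4.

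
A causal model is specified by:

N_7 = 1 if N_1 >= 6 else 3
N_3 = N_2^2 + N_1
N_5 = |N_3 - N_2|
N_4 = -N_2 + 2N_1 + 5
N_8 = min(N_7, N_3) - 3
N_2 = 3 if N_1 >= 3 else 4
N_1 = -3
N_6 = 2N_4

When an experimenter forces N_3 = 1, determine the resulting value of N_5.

3

do(N_3=1) replaces the equation N_3 = N_2^2 + N_1 with the constant N_3 = 1.
N_2 = 3 if N_1 >= 3 else 4  [with N_1=-3]  = 4
N_5 = |N_3 - N_2|  [with N_3=1, N_2=4]  = 3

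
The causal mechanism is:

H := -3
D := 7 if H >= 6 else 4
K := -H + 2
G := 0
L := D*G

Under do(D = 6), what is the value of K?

5

The intervention breaks the incoming arrows to D: D := 7 if H >= 6 else 4 no longer applies, and D = 6.
K is not downstream of the intervention, so its value is determined by the original equations.
K = -H + 2  [with H=-3]  = 5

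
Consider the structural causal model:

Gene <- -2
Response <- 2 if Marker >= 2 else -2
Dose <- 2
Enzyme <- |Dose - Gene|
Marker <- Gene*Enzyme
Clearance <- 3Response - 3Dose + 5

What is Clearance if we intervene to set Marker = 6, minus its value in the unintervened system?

Under do(Marker=6), the mechanism Marker <- Gene*Enzyme is discarded; Marker is fixed at 6.
Response = 2 if Marker >= 2 else -2  [with Marker=6]  = 2
Clearance = 3Response - 3Dose + 5  [with Response=2, Dose=2]  = 5
Without intervention: Enzyme = |Dose - Gene|  [with Dose=2, Gene=-2]  = 4; Marker = Gene*Enzyme  [with Gene=-2, Enzyme=4]  = -8; Response = 2 if Marker >= 2 else -2  [with Marker=-8]  = -2; Clearance = 3Response - 3Dose + 5  [with Response=-2, Dose=2]  = -7.
Change = 5 − (-7) = 12.

12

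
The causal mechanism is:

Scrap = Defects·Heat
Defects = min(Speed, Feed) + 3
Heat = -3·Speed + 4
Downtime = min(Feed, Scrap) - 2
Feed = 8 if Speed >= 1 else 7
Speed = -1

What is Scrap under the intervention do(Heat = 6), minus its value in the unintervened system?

-2

do(Heat=6) replaces the equation Heat = -3·Speed + 4 with the constant Heat = 6.
Feed = 8 if Speed >= 1 else 7  [with Speed=-1]  = 7
Defects = min(Speed, Feed) + 3  [with Speed=-1, Feed=7]  = 2
Scrap = Defects·Heat  [with Defects=2, Heat=6]  = 12
Without intervention: Feed = 8 if Speed >= 1 else 7  [with Speed=-1]  = 7; Heat = -3·Speed + 4  [with Speed=-1]  = 7; Defects = min(Speed, Feed) + 3  [with Speed=-1, Feed=7]  = 2; Scrap = Defects·Heat  [with Defects=2, Heat=7]  = 14.
Change = 12 − 14 = -2.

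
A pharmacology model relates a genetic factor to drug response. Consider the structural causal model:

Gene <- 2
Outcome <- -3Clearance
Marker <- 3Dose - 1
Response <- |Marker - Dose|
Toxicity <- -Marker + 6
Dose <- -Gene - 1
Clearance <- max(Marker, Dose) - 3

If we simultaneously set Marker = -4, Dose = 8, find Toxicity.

10

Setting Marker = -4, Dose = 8 by intervention discards those variables' equations.
Toxicity = -Marker + 6  [with Marker=-4]  = 10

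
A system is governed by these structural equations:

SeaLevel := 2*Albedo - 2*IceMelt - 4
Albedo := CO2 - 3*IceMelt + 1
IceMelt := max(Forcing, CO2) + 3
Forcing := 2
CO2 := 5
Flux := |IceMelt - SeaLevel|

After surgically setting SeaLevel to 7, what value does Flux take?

1

The intervention breaks the incoming arrows to SeaLevel: SeaLevel := 2*Albedo - 2*IceMelt - 4 no longer applies, and SeaLevel = 7.
IceMelt = max(Forcing, CO2) + 3  [with Forcing=2, CO2=5]  = 8
Flux = |IceMelt - SeaLevel|  [with IceMelt=8, SeaLevel=7]  = 1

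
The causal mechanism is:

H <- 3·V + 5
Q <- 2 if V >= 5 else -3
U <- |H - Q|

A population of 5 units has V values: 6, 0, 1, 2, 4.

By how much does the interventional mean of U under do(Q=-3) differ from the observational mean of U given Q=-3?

Every unit gets Q=-3 under the intervention. U values become 26, 8, 11, 14, 20; E[U|do(Q=-3)] = 15.8.
Conditioning on Q=-3 selects the 4 unit(s) with V ∈ {0, 1, 2, 4}. Their U values: 8, 11, 14, 20. Mean = 13.25.
Difference = 15.8 − 13.25 = 2.55.

2.55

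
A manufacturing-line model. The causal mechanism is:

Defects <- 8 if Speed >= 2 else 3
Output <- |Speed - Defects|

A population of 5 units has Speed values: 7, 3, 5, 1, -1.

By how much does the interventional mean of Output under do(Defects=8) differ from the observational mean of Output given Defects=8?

2

The intervention sets Defects=8 in all 5 units regardless of Speed. Recomputing Output per unit gives 1, 5, 3, 7, 9; average 5.
E[Output|Defects=8] averages over only the 3 units with Defects=8 (Speed = 7, 3, 5): Output = 1, 5, 3, mean 3.
Difference = 5 − 3 = 2.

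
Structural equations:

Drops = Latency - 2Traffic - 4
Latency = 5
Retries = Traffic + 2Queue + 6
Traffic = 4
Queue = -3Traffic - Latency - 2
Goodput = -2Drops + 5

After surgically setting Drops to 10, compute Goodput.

-15

Under do(Drops=10), the mechanism Drops = Latency - 2Traffic - 4 is discarded; Drops is fixed at 10.
Goodput = -2Drops + 5  [with Drops=10]  = -15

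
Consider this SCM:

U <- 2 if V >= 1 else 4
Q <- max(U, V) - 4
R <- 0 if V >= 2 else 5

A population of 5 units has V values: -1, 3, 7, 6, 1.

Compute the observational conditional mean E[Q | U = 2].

E[Q|U=2] averages over only the 4 units with U=2 (V = 3, 7, 6, 1): Q = -1, 3, 2, -2, mean 0.5.

0.5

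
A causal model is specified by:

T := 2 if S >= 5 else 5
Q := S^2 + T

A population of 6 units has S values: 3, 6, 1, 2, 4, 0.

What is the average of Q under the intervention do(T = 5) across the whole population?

Every unit gets T=5 under the intervention. Q values become 14, 41, 6, 9, 21, 5; E[Q|do(T=5)] = 16.

16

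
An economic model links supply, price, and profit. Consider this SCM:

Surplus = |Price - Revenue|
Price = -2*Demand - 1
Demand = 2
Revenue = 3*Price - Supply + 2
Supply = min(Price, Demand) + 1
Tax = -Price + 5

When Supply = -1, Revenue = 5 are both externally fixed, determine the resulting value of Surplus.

10

Setting Supply = -1, Revenue = 5 by intervention discards those variables' equations.
Price = -2*Demand - 1  [with Demand=2]  = -5
Surplus = |Price - Revenue|  [with Price=-5, Revenue=5]  = 10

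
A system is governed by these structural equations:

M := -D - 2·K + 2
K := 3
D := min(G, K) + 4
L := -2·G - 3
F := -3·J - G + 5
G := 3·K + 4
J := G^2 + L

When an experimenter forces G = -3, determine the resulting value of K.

Under do(G=-3), the mechanism G := 3·K + 4 is discarded; G is fixed at -3.
K is not downstream of the intervention, so its value is determined by the original equations.

3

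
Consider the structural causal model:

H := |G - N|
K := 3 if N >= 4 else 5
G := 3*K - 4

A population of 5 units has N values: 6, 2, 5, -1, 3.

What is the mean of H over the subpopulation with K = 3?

Observing K=3 restricts to units where K's equation naturally yields 3: N ∈ {6, 5}. In that subpopulation H = 1, 0, mean 0.5.

0.5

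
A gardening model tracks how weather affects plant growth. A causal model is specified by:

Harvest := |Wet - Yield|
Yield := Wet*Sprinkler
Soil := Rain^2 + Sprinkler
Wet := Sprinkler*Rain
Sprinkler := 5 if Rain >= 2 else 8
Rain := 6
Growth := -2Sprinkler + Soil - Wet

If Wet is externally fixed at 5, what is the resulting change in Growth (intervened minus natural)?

Intervening sets Wet = 5 and removes its equation (Wet := Sprinkler*Rain).
Sprinkler = 5 if Rain >= 2 else 8  [with Rain=6]  = 5
Soil = Rain^2 + Sprinkler  [with Rain=6, Sprinkler=5]  = 41
Growth = -2Sprinkler + Soil - Wet  [with Sprinkler=5, Soil=41, Wet=5]  = 26
Without intervention: Sprinkler = 5 if Rain >= 2 else 8  [with Rain=6]  = 5; Soil = Rain^2 + Sprinkler  [with Rain=6, Sprinkler=5]  = 41; Wet = Sprinkler*Rain  [with Sprinkler=5, Rain=6]  = 30; Growth = -2Sprinkler + Soil - Wet  [with Sprinkler=5, Soil=41, Wet=30]  = 1.
Change = 26 − 1 = 25.

25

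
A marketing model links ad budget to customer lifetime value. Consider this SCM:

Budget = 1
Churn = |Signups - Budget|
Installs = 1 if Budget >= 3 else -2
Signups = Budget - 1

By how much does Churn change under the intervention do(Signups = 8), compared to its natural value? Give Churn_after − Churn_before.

The intervention breaks the incoming arrows to Signups: Signups = Budget - 1 no longer applies, and Signups = 8.
Churn = |Signups - Budget|  [with Signups=8, Budget=1]  = 7
Without intervention: Signups = Budget - 1  [with Budget=1]  = 0; Churn = |Signups - Budget|  [with Signups=0, Budget=1]  = 1.
Change = 7 − 1 = 6.

6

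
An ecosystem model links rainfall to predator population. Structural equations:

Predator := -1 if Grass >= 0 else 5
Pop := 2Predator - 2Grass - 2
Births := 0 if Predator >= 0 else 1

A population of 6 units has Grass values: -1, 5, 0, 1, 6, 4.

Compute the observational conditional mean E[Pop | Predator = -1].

-10.4

Observing Predator=-1 restricts to units where Predator's equation naturally yields -1: Grass ∈ {5, 0, 1, 6, 4}. In that subpopulation Pop = -14, -4, -6, -16, -12, mean -10.4.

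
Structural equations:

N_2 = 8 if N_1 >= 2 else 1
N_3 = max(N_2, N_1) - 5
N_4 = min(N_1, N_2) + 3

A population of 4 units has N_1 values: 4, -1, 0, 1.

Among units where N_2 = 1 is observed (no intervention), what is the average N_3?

Observing N_2=1 restricts to units where N_2's equation naturally yields 1: N_1 ∈ {-1, 0, 1}. In that subpopulation N_3 = -4, -4, -4, mean -4.

-4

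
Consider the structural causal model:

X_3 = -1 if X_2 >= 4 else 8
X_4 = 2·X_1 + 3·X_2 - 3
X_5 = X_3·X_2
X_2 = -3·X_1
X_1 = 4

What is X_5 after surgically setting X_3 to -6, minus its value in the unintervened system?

168

do(X_3=-6) replaces the equation X_3 = -1 if X_2 >= 4 else 8 with the constant X_3 = -6.
X_2 = -3·X_1  [with X_1=4]  = -12
X_5 = X_3·X_2  [with X_3=-6, X_2=-12]  = 72
Without intervention: X_2 = -3·X_1  [with X_1=4]  = -12; X_3 = -1 if X_2 >= 4 else 8  [with X_2=-12]  = 8; X_5 = X_3·X_2  [with X_3=8, X_2=-12]  = -96.
Change = 72 − (-96) = 168.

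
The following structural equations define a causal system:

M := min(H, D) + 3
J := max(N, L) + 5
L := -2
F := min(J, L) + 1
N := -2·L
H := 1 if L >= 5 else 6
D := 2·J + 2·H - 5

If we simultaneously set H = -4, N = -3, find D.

The joint intervention fixes H = -4, N = -3, removing each variable's own equation.
J = max(N, L) + 5  [with N=-3, L=-2]  = 3
D = 2·J + 2·H - 5  [with J=3, H=-4]  = -7

-7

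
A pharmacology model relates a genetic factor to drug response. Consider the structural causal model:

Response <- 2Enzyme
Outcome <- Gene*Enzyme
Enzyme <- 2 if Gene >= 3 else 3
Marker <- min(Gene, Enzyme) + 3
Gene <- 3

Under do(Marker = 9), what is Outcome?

do(Marker=9) replaces the equation Marker <- min(Gene, Enzyme) + 3 with the constant Marker = 9.
Outcome is not downstream of the intervention, so its value is determined by the original equations.
Enzyme = 2 if Gene >= 3 else 3  [with Gene=3]  = 2
Outcome = Gene*Enzyme  [with Gene=3, Enzyme=2]  = 6

6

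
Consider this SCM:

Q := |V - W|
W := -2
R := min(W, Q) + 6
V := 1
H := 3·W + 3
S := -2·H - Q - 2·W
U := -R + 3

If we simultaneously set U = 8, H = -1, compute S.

3

Under do(U = 8, H = -1), each intervened variable's structural equation is replaced by its fixed value.
Q = |V - W|  [with V=1, W=-2]  = 3
S = -2·H - Q - 2·W  [with H=-1, Q=3, W=-2]  = 3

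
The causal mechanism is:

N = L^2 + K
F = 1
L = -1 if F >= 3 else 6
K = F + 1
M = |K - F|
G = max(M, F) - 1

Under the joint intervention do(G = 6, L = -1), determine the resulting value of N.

3

Under do(G = 6, L = -1), each intervened variable's structural equation is replaced by its fixed value.
K = F + 1  [with F=1]  = 2
N = L^2 + K  [with L=-1, K=2]  = 3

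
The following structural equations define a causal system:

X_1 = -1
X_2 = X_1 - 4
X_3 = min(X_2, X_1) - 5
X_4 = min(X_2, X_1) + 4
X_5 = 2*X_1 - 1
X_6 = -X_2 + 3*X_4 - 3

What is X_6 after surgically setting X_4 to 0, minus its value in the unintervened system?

3

Under do(X_4=0), the mechanism X_4 = min(X_2, X_1) + 4 is discarded; X_4 is fixed at 0.
X_2 = X_1 - 4  [with X_1=-1]  = -5
X_6 = -X_2 + 3*X_4 - 3  [with X_2=-5, X_4=0]  = 2
Without intervention: X_2 = X_1 - 4  [with X_1=-1]  = -5; X_4 = min(X_2, X_1) + 4  [with X_2=-5, X_1=-1]  = -1; X_6 = -X_2 + 3*X_4 - 3  [with X_2=-5, X_4=-1]  = -1.
Change = 2 − (-1) = 3.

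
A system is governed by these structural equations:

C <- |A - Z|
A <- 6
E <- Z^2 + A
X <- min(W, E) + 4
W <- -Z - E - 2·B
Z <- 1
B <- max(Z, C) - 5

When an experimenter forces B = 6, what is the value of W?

-20

The intervention breaks the incoming arrows to B: B <- max(Z, C) - 5 no longer applies, and B = 6.
E = Z^2 + A  [with Z=1, A=6]  = 7
W = -Z - E - 2·B  [with Z=1, E=7, B=6]  = -20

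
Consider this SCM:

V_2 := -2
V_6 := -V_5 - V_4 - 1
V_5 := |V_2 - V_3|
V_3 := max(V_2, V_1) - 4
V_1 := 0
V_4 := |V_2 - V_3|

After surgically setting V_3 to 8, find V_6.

-21

The intervention breaks the incoming arrows to V_3: V_3 := max(V_2, V_1) - 4 no longer applies, and V_3 = 8.
V_4 = |V_2 - V_3|  [with V_2=-2, V_3=8]  = 10
V_5 = |V_2 - V_3|  [with V_2=-2, V_3=8]  = 10
V_6 = -V_5 - V_4 - 1  [with V_5=10, V_4=10]  = -21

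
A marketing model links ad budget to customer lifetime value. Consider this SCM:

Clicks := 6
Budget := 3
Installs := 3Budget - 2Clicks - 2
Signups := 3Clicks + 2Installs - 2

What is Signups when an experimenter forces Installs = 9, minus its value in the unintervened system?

The intervention breaks the incoming arrows to Installs: Installs := 3Budget - 2Clicks - 2 no longer applies, and Installs = 9.
Signups = 3Clicks + 2Installs - 2  [with Clicks=6, Installs=9]  = 34
Without intervention: Installs = 3Budget - 2Clicks - 2  [with Budget=3, Clicks=6]  = -5; Signups = 3Clicks + 2Installs - 2  [with Clicks=6, Installs=-5]  = 6.
Change = 34 − 6 = 28.

28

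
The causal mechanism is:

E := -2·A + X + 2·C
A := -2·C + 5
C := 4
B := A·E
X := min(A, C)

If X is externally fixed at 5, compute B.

do(X=5) replaces the equation X := min(A, C) with the constant X = 5.
A = -2·C + 5  [with C=4]  = -3
E = -2·A + X + 2·C  [with A=-3, X=5, C=4]  = 19
B = A·E  [with A=-3, E=19]  = -57

-57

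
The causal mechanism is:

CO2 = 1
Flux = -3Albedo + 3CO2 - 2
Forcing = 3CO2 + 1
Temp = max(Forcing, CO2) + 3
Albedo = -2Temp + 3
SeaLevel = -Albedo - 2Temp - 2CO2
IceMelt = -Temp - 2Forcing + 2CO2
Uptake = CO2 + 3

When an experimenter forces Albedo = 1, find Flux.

-2

Under do(Albedo=1), the mechanism Albedo = -2Temp + 3 is discarded; Albedo is fixed at 1.
Flux = -3Albedo + 3CO2 - 2  [with Albedo=1, CO2=1]  = -2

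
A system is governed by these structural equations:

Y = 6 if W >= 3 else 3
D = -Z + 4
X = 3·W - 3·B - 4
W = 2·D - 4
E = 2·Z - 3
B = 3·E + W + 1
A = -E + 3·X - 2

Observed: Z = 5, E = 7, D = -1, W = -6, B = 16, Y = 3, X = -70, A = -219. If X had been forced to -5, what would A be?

-24

do(X=-5) replaces the equation X = 3·W - 3·B - 4 with the constant X = -5.
E = 2·Z - 3  [with Z=5]  = 7
A = -E + 3·X - 2  [with E=7, X=-5]  = -24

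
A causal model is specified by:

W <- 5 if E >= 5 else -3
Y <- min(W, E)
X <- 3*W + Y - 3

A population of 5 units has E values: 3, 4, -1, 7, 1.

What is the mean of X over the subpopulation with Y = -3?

Conditioning on Y=-3 selects the 4 unit(s) with E ∈ {3, 4, -1, 1}. Their X values: -15, -15, -15, -15. Mean = -15.

-15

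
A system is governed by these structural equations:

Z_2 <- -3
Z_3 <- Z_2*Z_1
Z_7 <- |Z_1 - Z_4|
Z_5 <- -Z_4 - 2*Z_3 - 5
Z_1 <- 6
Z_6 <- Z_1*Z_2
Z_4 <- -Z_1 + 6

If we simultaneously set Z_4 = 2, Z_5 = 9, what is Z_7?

Under do(Z_4 = 2, Z_5 = 9), each intervened variable's structural equation is replaced by its fixed value.
Z_7 = |Z_1 - Z_4|  [with Z_1=6, Z_4=2]  = 4

4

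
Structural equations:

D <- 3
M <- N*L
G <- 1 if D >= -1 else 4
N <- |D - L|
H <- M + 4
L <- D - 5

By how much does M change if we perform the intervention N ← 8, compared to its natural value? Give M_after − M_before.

The intervention breaks the incoming arrows to N: N <- |D - L| no longer applies, and N = 8.
L = D - 5  [with D=3]  = -2
M = N*L  [with N=8, L=-2]  = -16
Without intervention: L = D - 5  [with D=3]  = -2; N = |D - L|  [with D=3, L=-2]  = 5; M = N*L  [with N=5, L=-2]  = -10.
Change = -16 − (-10) = -6.

-6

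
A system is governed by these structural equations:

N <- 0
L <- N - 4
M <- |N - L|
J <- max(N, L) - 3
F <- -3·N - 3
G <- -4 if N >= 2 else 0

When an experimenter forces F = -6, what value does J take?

-3

The intervention breaks the incoming arrows to F: F <- -3·N - 3 no longer applies, and F = -6.
Since J is not a descendant of the intervened variable, it is unaffected.
L = N - 4  [with N=0]  = -4
J = max(N, L) - 3  [with N=0, L=-4]  = -3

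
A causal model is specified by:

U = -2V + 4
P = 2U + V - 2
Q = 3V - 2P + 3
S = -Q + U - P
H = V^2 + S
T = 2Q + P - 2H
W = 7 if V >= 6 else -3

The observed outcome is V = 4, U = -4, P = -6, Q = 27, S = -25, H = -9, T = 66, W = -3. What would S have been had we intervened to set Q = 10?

-8

Intervening sets Q = 10 and removes its equation (Q = 3V - 2P + 3).
U = -2V + 4  [with V=4]  = -4
P = 2U + V - 2  [with U=-4, V=4]  = -6
S = -Q + U - P  [with Q=10, U=-4, P=-6]  = -8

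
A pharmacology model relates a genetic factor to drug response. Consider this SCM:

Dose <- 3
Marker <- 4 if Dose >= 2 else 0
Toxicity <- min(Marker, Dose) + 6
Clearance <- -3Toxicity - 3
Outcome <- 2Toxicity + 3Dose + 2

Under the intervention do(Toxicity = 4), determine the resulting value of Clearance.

-15

The intervention breaks the incoming arrows to Toxicity: Toxicity <- min(Marker, Dose) + 6 no longer applies, and Toxicity = 4.
Clearance = -3Toxicity - 3  [with Toxicity=4]  = -15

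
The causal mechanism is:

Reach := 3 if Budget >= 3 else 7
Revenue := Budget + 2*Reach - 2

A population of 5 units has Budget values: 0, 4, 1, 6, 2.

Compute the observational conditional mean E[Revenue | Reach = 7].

E[Revenue|Reach=7] averages over only the 3 units with Reach=7 (Budget = 0, 1, 2): Revenue = 12, 13, 14, mean 13.

13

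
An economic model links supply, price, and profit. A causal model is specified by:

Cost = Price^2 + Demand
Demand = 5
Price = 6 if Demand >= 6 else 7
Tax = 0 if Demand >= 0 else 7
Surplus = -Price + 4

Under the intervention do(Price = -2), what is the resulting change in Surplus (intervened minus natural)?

9

do(Price=-2) replaces the equation Price = 6 if Demand >= 6 else 7 with the constant Price = -2.
Surplus = -Price + 4  [with Price=-2]  = 6
Without intervention: Price = 6 if Demand >= 6 else 7  [with Demand=5]  = 7; Surplus = -Price + 4  [with Price=7]  = -3.
Change = 6 − (-3) = 9.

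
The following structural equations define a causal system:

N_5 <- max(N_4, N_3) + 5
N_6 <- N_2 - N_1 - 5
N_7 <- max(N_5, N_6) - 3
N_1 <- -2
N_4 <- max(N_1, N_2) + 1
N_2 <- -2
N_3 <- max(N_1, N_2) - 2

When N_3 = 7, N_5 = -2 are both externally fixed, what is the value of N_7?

Under do(N_3 = 7, N_5 = -2), each intervened variable's structural equation is replaced by its fixed value.
N_6 = N_2 - N_1 - 5  [with N_2=-2, N_1=-2]  = -5
N_7 = max(N_5, N_6) - 3  [with N_5=-2, N_6=-5]  = -5

-5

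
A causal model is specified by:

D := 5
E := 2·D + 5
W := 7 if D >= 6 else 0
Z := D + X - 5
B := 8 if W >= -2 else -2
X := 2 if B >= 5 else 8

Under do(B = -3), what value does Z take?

The intervention breaks the incoming arrows to B: B := 8 if W >= -2 else -2 no longer applies, and B = -3.
X = 2 if B >= 5 else 8  [with B=-3]  = 8
Z = D + X - 5  [with D=5, X=8]  = 8

8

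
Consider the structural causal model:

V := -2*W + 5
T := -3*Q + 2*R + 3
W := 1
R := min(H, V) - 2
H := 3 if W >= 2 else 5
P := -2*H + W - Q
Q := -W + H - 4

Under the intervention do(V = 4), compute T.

Under do(V=4), the mechanism V := -2*W + 5 is discarded; V is fixed at 4.
H = 3 if W >= 2 else 5  [with W=1]  = 5
Q = -W + H - 4  [with W=1, H=5]  = 0
R = min(H, V) - 2  [with H=5, V=4]  = 2
T = -3*Q + 2*R + 3  [with Q=0, R=2]  = 7

7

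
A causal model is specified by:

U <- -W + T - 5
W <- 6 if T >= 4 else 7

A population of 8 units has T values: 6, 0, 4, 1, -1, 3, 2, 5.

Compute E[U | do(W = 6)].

The intervention sets W=6 in all 8 units regardless of T. Recomputing U per unit gives -5, -11, -7, -10, -12, -8, -9, -6; average -8.5.

-8.5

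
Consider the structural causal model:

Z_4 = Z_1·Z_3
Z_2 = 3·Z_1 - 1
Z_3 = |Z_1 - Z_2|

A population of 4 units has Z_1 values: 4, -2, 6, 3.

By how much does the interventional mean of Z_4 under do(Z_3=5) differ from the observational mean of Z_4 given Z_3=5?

11.25

Under do(Z_3=5), Z_3's equation is replaced by Z_3=5 for every unit. Per-unit Z_4: 20, -10, 30, 15. Mean = 13.75.
E[Z_4|Z_3=5] averages over only the 2 units with Z_3=5 (Z_1 = -2, 3): Z_4 = -10, 15, mean 2.5.
Difference = 13.75 − 2.5 = 11.25.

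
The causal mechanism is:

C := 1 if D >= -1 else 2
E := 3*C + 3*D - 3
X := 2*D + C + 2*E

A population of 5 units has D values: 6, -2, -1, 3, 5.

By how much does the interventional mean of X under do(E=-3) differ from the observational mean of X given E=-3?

do(E=-3) breaks E's dependence on D. With E=-3 fixed, X across the units is 7, -8, -7, 1, 5, mean -0.4.
Observing E=-3 restricts to units where E's equation naturally yields -3: D ∈ {-2, -1}. In that subpopulation X = -8, -7, mean -7.5.
Difference = -0.4 − (-7.5) = 7.1.

7.1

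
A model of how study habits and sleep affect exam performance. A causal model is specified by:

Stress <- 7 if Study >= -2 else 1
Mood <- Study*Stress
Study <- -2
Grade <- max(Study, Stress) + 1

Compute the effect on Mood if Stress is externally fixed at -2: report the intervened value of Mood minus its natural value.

18

The intervention breaks the incoming arrows to Stress: Stress <- 7 if Study >= -2 else 1 no longer applies, and Stress = -2.
Mood = Study*Stress  [with Study=-2, Stress=-2]  = 4
Without intervention: Stress = 7 if Study >= -2 else 1  [with Study=-2]  = 7; Mood = Study*Stress  [with Study=-2, Stress=7]  = -14.
Change = 4 − (-14) = 18.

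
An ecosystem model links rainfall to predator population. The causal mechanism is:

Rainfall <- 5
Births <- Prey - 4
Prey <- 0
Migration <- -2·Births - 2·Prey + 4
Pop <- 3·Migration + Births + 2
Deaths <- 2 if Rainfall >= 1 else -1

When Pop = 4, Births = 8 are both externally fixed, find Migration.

-12

Under do(Pop = 4, Births = 8), each intervened variable's structural equation is replaced by its fixed value.
Migration = -2·Births - 2·Prey + 4  [with Births=8, Prey=0]  = -12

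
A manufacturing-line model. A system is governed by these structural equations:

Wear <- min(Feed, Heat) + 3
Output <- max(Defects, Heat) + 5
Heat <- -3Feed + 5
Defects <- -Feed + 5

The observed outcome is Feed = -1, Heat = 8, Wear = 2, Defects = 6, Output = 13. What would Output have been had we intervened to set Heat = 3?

11

do(Heat=3) replaces the equation Heat <- -3Feed + 5 with the constant Heat = 3.
Defects = -Feed + 5  [with Feed=-1]  = 6
Output = max(Defects, Heat) + 5  [with Defects=6, Heat=3]  = 11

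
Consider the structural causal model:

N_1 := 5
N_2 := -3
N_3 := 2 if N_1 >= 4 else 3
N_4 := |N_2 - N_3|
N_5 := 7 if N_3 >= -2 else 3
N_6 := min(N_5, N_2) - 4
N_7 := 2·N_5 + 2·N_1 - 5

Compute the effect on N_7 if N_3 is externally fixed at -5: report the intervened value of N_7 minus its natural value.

-8

The intervention breaks the incoming arrows to N_3: N_3 := 2 if N_1 >= 4 else 3 no longer applies, and N_3 = -5.
N_5 = 7 if N_3 >= -2 else 3  [with N_3=-5]  = 3
N_7 = 2·N_5 + 2·N_1 - 5  [with N_5=3, N_1=5]  = 11
Without intervention: N_3 = 2 if N_1 >= 4 else 3  [with N_1=5]  = 2; N_5 = 7 if N_3 >= -2 else 3  [with N_3=2]  = 7; N_7 = 2·N_5 + 2·N_1 - 5  [with N_5=7, N_1=5]  = 19.
Change = 11 − 19 = -8.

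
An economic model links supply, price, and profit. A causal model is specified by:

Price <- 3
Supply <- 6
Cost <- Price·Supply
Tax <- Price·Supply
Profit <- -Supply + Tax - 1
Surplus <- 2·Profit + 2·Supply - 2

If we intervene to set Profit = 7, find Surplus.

24

The intervention breaks the incoming arrows to Profit: Profit <- -Supply + Tax - 1 no longer applies, and Profit = 7.
Surplus = 2·Profit + 2·Supply - 2  [with Profit=7, Supply=6]  = 24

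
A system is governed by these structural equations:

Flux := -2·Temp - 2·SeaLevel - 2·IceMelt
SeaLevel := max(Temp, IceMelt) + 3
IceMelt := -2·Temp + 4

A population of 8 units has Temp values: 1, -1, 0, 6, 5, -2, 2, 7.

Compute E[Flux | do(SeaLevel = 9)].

The intervention sets SeaLevel=9 in all 8 units regardless of Temp. Recomputing Flux per unit gives -24, -28, -26, -14, -16, -30, -22, -12; average -21.5.

-21.5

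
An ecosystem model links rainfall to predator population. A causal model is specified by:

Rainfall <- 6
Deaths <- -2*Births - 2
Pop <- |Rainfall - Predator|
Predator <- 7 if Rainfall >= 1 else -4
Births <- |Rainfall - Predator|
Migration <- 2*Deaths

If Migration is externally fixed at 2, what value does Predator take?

7

Under do(Migration=2), the mechanism Migration <- 2*Deaths is discarded; Migration is fixed at 2.
No directed path runs from Migration to Predator, so Predator keeps its natural value.
Predator = 7 if Rainfall >= 1 else -4  [with Rainfall=6]  = 7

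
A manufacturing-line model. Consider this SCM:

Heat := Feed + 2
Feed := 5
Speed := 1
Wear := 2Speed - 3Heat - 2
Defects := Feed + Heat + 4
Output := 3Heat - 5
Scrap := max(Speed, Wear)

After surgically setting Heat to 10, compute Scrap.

1

The intervention breaks the incoming arrows to Heat: Heat := Feed + 2 no longer applies, and Heat = 10.
Wear = 2Speed - 3Heat - 2  [with Speed=1, Heat=10]  = -30
Scrap = max(Speed, Wear)  [with Speed=1, Wear=-30]  = 1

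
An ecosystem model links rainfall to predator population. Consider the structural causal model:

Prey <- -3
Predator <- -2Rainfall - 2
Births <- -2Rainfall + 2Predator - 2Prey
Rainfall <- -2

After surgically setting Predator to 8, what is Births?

The intervention breaks the incoming arrows to Predator: Predator <- -2Rainfall - 2 no longer applies, and Predator = 8.
Births = -2Rainfall + 2Predator - 2Prey  [with Rainfall=-2, Predator=8, Prey=-3]  = 26

26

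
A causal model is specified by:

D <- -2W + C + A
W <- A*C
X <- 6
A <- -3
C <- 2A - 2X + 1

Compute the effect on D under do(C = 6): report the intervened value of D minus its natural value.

do(C=6) replaces the equation C <- 2A - 2X + 1 with the constant C = 6.
W = A*C  [with A=-3, C=6]  = -18
D = -2W + C + A  [with W=-18, C=6, A=-3]  = 39
Without intervention: C = 2A - 2X + 1  [with A=-3, X=6]  = -17; W = A*C  [with A=-3, C=-17]  = 51; D = -2W + C + A  [with W=51, C=-17, A=-3]  = -122.
Change = 39 − (-122) = 161.

161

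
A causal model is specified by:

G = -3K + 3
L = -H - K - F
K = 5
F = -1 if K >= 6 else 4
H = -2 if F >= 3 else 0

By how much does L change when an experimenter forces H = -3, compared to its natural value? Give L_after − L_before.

1

The intervention breaks the incoming arrows to H: H = -2 if F >= 3 else 0 no longer applies, and H = -3.
F = -1 if K >= 6 else 4  [with K=5]  = 4
L = -H - K - F  [with H=-3, K=5, F=4]  = -6
Without intervention: F = -1 if K >= 6 else 4  [with K=5]  = 4; H = -2 if F >= 3 else 0  [with F=4]  = -2; L = -H - K - F  [with H=-2, K=5, F=4]  = -7.
Change = -6 − (-7) = 1.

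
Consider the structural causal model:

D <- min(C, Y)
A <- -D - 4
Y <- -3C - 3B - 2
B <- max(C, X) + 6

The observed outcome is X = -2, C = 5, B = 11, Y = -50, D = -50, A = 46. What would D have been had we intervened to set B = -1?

-14

do(B=-1) replaces the equation B <- max(C, X) + 6 with the constant B = -1.
Y = -3C - 3B - 2  [with C=5, B=-1]  = -14
D = min(C, Y)  [with C=5, Y=-14]  = -14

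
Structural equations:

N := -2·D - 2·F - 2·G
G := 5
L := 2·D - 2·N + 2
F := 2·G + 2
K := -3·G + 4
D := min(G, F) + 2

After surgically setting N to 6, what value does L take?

Intervening sets N = 6 and removes its equation (N := -2·D - 2·F - 2·G).
F = 2·G + 2  [with G=5]  = 12
D = min(G, F) + 2  [with G=5, F=12]  = 7
L = 2·D - 2·N + 2  [with D=7, N=6]  = 4

4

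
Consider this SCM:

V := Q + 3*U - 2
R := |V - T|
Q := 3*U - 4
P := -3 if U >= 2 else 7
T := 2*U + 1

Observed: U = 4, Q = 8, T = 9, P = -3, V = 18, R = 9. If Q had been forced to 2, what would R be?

3

Under do(Q=2), the mechanism Q := 3*U - 4 is discarded; Q is fixed at 2.
T = 2*U + 1  [with U=4]  = 9
V = Q + 3*U - 2  [with Q=2, U=4]  = 12
R = |V - T|  [with V=12, T=9]  = 3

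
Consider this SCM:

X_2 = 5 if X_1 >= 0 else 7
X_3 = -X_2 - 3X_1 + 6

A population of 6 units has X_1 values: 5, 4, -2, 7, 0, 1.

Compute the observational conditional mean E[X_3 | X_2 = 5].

-9.2

Observing X_2=5 restricts to units where X_2's equation naturally yields 5: X_1 ∈ {5, 4, 7, 0, 1}. In that subpopulation X_3 = -14, -11, -20, 1, -2, mean -9.2.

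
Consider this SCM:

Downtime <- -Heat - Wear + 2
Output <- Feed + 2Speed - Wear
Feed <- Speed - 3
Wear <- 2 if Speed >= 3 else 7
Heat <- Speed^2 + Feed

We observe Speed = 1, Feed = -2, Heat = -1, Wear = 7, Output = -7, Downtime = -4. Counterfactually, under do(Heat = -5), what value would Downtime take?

0

The intervention breaks the incoming arrows to Heat: Heat <- Speed^2 + Feed no longer applies, and Heat = -5.
Wear = 2 if Speed >= 3 else 7  [with Speed=1]  = 7
Downtime = -Heat - Wear + 2  [with Heat=-5, Wear=7]  = 0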